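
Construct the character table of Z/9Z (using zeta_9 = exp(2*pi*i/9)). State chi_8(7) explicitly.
Character table of Z/9Z (irreps indexed chi_0,...,chi_8 with chi_k(m) = zeta_9^(k*m), zeta_9 = exp(2*pi*i/9)):
  irrep \ class  {0} (size 1)  {1} (size 1)    {2} (size 1)    {3} (size 1)    {4} (size 1)    {5} (size 1)    {6} (size 1)    {7} (size 1)    {8} (size 1)  
  chi_0          1             1               1               1               1               1               1               1               1             
  chi_1          1             exp(2*I*pi/9)   exp(4*I*pi/9)   exp(2*I*pi/3)   exp(8*I*pi/9)   exp(-8*I*pi/9)  exp(-2*I*pi/3)  exp(-4*I*pi/9)  exp(-2*I*pi/9)
  chi_2          1             exp(4*I*pi/9)   exp(8*I*pi/9)   exp(-2*I*pi/3)  exp(-2*I*pi/9)  exp(2*I*pi/9)   exp(2*I*pi/3)   exp(-8*I*pi/9)  exp(-4*I*pi/9)
  chi_3          1             exp(2*I*pi/3)   exp(-2*I*pi/3)  1               exp(2*I*pi/3)   exp(-2*I*pi/3)  1               exp(2*I*pi/3)   exp(-2*I*pi/3)
  chi_4          1             exp(8*I*pi/9)   exp(-2*I*pi/9)  exp(2*I*pi/3)   exp(-4*I*pi/9)  exp(4*I*pi/9)   exp(-2*I*pi/3)  exp(2*I*pi/9)   exp(-8*I*pi/9)
  chi_5          1             exp(-8*I*pi/9)  exp(2*I*pi/9)   exp(-2*I*pi/3)  exp(4*I*pi/9)   exp(-4*I*pi/9)  exp(2*I*pi/3)   exp(-2*I*pi/9)  exp(8*I*pi/9) 
  chi_6          1             exp(-2*I*pi/3)  exp(2*I*pi/3)   1               exp(-2*I*pi/3)  exp(2*I*pi/3)   1               exp(-2*I*pi/3)  exp(2*I*pi/3) 
  chi_7          1             exp(-4*I*pi/9)  exp(-8*I*pi/9)  exp(2*I*pi/3)   exp(2*I*pi/9)   exp(-2*I*pi/9)  exp(-2*I*pi/3)  exp(8*I*pi/9)   exp(4*I*pi/9) 
  chi_8          1             exp(-2*I*pi/9)  exp(-4*I*pi/9)  exp(-2*I*pi/3)  exp(-8*I*pi/9)  exp(8*I*pi/9)   exp(2*I*pi/3)   exp(4*I*pi/9)   exp(2*I*pi/9) 

Spot check: chi_8(7) = zeta_9^(8*7) = zeta_9^56 = exp(4*I*pi/9).

Proof sketch: Z/9Z is abelian, so all 9 irreducible complex representations are 1-dimensional. They are given by chi_k(m) = zeta_9^(k*m) for k = 0,...,8. Row orthogonality: sum_m chi_k(m) conj(chi_l(m)) = 9 * [k = l].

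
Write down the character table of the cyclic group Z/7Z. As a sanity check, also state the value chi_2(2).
Character table of Z/7Z (irreps indexed chi_0,...,chi_6 with chi_k(m) = zeta_7^(k*m), zeta_7 = exp(2*pi*i/7)):
  irrep \ class  {0} (size 1)  {1} (size 1)    {2} (size 1)    {3} (size 1)    {4} (size 1)    {5} (size 1)    {6} (size 1)  
  chi_0          1             1               1               1               1               1               1             
  chi_1          1             exp(2*I*pi/7)   exp(4*I*pi/7)   exp(6*I*pi/7)   exp(-6*I*pi/7)  exp(-4*I*pi/7)  exp(-2*I*pi/7)
  chi_2          1             exp(4*I*pi/7)   exp(-6*I*pi/7)  exp(-2*I*pi/7)  exp(2*I*pi/7)   exp(6*I*pi/7)   exp(-4*I*pi/7)
  chi_3          1             exp(6*I*pi/7)   exp(-2*I*pi/7)  exp(4*I*pi/7)   exp(-4*I*pi/7)  exp(2*I*pi/7)   exp(-6*I*pi/7)
  chi_4          1             exp(-6*I*pi/7)  exp(2*I*pi/7)   exp(-4*I*pi/7)  exp(4*I*pi/7)   exp(-2*I*pi/7)  exp(6*I*pi/7) 
  chi_5          1             exp(-4*I*pi/7)  exp(6*I*pi/7)   exp(2*I*pi/7)   exp(-2*I*pi/7)  exp(-6*I*pi/7)  exp(4*I*pi/7) 
  chi_6          1             exp(-2*I*pi/7)  exp(-4*I*pi/7)  exp(-6*I*pi/7)  exp(6*I*pi/7)   exp(4*I*pi/7)   exp(2*I*pi/7) 

Spot check: chi_2(2) = zeta_7^(2*2) = zeta_7^4 = exp(-6*I*pi/7).

Details: Z/7Z is abelian, so all 7 irreducible complex representations are 1-dimensional. They are given by chi_k(m) = zeta_7^(k*m) for k = 0,...,6. Row orthogonality: sum_m chi_k(m) conj(chi_l(m)) = 7 * [k = l].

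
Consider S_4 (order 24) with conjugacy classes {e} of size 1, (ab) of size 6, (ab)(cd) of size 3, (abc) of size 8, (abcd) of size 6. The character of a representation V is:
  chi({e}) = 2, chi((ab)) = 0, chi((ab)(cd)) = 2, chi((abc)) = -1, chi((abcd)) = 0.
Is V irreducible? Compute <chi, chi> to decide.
Irreducible: <chi, chi> = 1.

Proof sketch: <chi, chi> = (1/|G|) sum_C |C| * |chi(C)|^2 = (1/24)[1*|2|^2 + 6*|0|^2 + 3*|2|^2 + 8*|-1|^2 + 6*|0|^2]
  = (1/24)[(4) + (0) + (12) + (8) + (0)] = 24/24 = 1.
A character is irreducible iff <chi, chi> = 1, so this representation is irreducible.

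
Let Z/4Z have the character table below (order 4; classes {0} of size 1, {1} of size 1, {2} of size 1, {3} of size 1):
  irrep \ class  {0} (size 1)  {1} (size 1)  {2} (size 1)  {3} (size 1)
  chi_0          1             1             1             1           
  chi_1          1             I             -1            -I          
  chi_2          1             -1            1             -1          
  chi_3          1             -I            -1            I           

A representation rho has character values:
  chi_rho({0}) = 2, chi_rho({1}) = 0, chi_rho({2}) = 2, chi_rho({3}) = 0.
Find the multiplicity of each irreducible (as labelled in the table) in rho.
Multiplicities: chi_0: 1, chi_1: 0, chi_2: 1, chi_3: 0.

Working: Use <chi_rho, chi> = (1/|G|) sum_C |C| * chi_rho(C) * conj(chi(C)) with |G| = 4 for each irreducible chi in the table:
  <chi_rho, chi_0> = (1/4)[1*(2)*conj(1) + 1*(0)*conj(1) + 1*(2)*conj(1) + 1*(0)*conj(1)]
      = (1/4)[(2) + (0) + (2) + (0)] = 4/4 = 1
  <chi_rho, chi_1> = (1/4)[1*(2)*conj(1) + 1*(0)*conj(I) + 1*(2)*conj(-1) + 1*(0)*conj(-I)]
      = (1/4)[(2) + (0) + (-2) + (0)] = 0/4 = 0
  <chi_rho, chi_2> = (1/4)[1*(2)*conj(1) + 1*(0)*conj(-1) + 1*(2)*conj(1) + 1*(0)*conj(-1)]
      = (1/4)[(2) + (0) + (2) + (0)] = 4/4 = 1
  <chi_rho, chi_3> = (1/4)[1*(2)*conj(1) + 1*(0)*conj(-I) + 1*(2)*conj(-1) + 1*(0)*conj(I)]
      = (1/4)[(2) + (0) + (-2) + (0)] = 0/4 = 0
(Exp terms are combined using exp(i*s)*conj(exp(i*t)) = exp(i*(s-t)), and sums of them are collapsed using the identity that for every m > 1 the m distinct m-th roots of unity sum to 0, e.g. 1 + exp(2*I*pi/3) + exp(-2*I*pi/3) = 0.)
Dimension check: dim(rho) = sum (mult * dim) = 1*1 + 0*1 + 1*1 + 0*1 = 2 = chi_rho(e) = 2.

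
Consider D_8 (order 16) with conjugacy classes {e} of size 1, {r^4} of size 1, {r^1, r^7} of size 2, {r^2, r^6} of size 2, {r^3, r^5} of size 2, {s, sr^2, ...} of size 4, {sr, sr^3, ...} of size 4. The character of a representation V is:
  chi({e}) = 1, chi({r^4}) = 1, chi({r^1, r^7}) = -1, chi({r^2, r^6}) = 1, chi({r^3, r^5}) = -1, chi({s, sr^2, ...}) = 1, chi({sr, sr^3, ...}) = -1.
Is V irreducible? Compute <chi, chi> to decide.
Irreducible: <chi, chi> = 1.

Reasoning: <chi, chi> = (1/|G|) sum_C |C| * |chi(C)|^2 = (1/16)[1*|1|^2 + 1*|1|^2 + 2*|-1|^2 + 2*|1|^2 + 2*|-1|^2 + 4*|1|^2 + 4*|-1|^2]
  = (1/16)[(1) + (1) + (2) + (2) + (2) + (4) + (4)] = 16/16 = 1.
A character is irreducible iff <chi, chi> = 1, so this representation is irreducible.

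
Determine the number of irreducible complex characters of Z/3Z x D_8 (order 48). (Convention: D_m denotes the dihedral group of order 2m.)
21

Solution. The number of irreducible complex representations of a finite group equals its number of conjugacy classes. For a direct product, #classes(G x H) = #classes(G) * #classes(H). Z/3Z has 3 classes (abelian), D_8 has 7 classes, so 3 * 7 = 21, so Z/3Z x D_8 (order 48) has exactly 21 irreducible complex representations.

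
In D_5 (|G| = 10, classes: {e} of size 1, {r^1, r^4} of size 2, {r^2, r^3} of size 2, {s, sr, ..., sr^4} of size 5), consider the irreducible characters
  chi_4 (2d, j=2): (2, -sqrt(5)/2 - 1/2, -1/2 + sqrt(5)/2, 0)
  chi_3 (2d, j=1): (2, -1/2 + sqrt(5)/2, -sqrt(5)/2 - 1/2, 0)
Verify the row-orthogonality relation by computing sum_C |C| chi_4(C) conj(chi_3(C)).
Sum = 0; so <chi_4, chi_3> = 0 (distinct irreducibles are orthogonal).

Compute term by term over conjugacy classes (|C| * chi_4(C) * conj(chi_3(C))):
  1*(2)*conj(2) + 2*(-sqrt(5)/2 - 1/2)*conj(-1/2 + sqrt(5)/2) + 2*(-1/2 + sqrt(5)/2)*conj(-sqrt(5)/2 - 1/2) + 5*(0)*conj(0)
  = (4) + (-2) + (-2) + (0)
  = 0.
Dividing by |G| = 10 gives 0/10 = 0, matching the row-orthogonality relation <chi_4, chi_3> = [chi_4 = chi_3].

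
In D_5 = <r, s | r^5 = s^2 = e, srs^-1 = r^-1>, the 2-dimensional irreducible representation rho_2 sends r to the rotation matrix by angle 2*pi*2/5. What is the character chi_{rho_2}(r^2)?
chi_{rho_2}(r^2) = 2*cos(2*pi*2*2/5) = -1/2 + sqrt(5)/2

Proof sketch: rho_2(r^2) is rotation by angle 2*pi*2*2/5, whose trace is 2*cos(2*pi*2*2/5) = -1/2 + sqrt(5)/2.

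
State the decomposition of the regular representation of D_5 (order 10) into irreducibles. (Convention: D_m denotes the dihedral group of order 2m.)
Each irreducible V_i of dimension d_i appears with multiplicity d_i, i.e. rho_reg = (direct sum over all irreducibles V_i) d_i V_i. The irreducible dimensions for D_5 are 1, 1, 2, 2: 2 irreducibles of dimension 1, each with multiplicity 1; 2 irreducibles of dimension 2, each with multiplicity 2. Total dimension 2*1*1 + 2*2*2 = 10 = |G|.

General theorem: in the regular representation of a finite group G, each irreducible appears with multiplicity equal to its dimension. Check: dim(rho_reg) = sum d_i^2 = 1 + 1 + 4 + 4 = 10 = |G|.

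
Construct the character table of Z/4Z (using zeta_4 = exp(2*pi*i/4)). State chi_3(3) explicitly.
Character table of Z/4Z (irreps indexed chi_0,...,chi_3 with chi_k(m) = zeta_4^(k*m), zeta_4 = exp(2*pi*i/4)):
  irrep \ class  {0} (size 1)  {1} (size 1)  {2} (size 1)  {3} (size 1)
  chi_0          1             1             1             1           
  chi_1          1             I             -1            -I          
  chi_2          1             -1            1             -1          
  chi_3          1             -I            -1            I           

Spot check: chi_3(3) = zeta_4^(3*3) = zeta_4^9 = I.

Explanation: Z/4Z is abelian, so all 4 irreducible complex representations are 1-dimensional. They are given by chi_k(m) = zeta_4^(k*m) for k = 0,...,3. Row orthogonality: sum_m chi_k(m) conj(chi_l(m)) = 4 * [k = l].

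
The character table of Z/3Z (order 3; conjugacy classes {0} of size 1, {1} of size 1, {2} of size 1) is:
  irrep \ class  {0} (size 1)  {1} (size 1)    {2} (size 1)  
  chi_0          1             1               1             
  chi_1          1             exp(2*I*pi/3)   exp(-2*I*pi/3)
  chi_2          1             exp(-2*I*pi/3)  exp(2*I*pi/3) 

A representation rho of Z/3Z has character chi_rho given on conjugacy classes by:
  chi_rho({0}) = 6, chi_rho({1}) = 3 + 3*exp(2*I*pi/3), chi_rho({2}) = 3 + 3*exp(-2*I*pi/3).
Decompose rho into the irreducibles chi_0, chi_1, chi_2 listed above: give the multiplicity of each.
Multiplicities: chi_0: 3, chi_1: 3, chi_2: 0.

Justification: Use <chi_rho, chi> = (1/|G|) sum_C |C| * chi_rho(C) * conj(chi(C)) with |G| = 3 for each irreducible chi in the table:
  <chi_rho, chi_0> = (1/3)[1*(6)*conj(1) + 1*(3 + 3*exp(2*I*pi/3))*conj(1) + 1*(3 + 3*exp(-2*I*pi/3))*conj(1)]
      = (1/3)[(6) + (3 + 3*exp(2*I*pi/3)) + (3 + 3*exp(-2*I*pi/3))] = 9/3 = 3
  <chi_rho, chi_1> = (1/3)[1*(6)*conj(1) + 1*(3 + 3*exp(2*I*pi/3))*conj(exp(2*I*pi/3)) + 1*(3 + 3*exp(-2*I*pi/3))*conj(exp(-2*I*pi/3))]
      = (1/3)[(6) + (3 + 3*exp(-2*I*pi/3)) + (3 + 3*exp(2*I*pi/3))] = 9/3 = 3
  <chi_rho, chi_2> = (1/3)[1*(6)*conj(1) + 1*(3 + 3*exp(2*I*pi/3))*conj(exp(-2*I*pi/3)) + 1*(3 + 3*exp(-2*I*pi/3))*conj(exp(2*I*pi/3))]
      = (1/3)[(6) + (-3) + (-3)] = 0/3 = 0
(Exp terms are combined using exp(i*s)*conj(exp(i*t)) = exp(i*(s-t)), and sums of them are collapsed using the identity that for every m > 1 the m distinct m-th roots of unity sum to 0, e.g. 1 + exp(2*I*pi/3) + exp(-2*I*pi/3) = 0.)
Dimension check: dim(rho) = sum (mult * dim) = 3*1 + 3*1 + 0*1 = 6 = chi_rho(e) = 6.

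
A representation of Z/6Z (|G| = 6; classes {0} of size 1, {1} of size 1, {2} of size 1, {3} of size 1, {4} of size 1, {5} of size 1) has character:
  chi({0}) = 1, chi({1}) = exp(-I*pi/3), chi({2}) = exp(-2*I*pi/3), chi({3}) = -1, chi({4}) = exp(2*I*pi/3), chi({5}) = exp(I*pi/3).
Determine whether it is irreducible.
Irreducible: <chi, chi> = 1.

Derivation: <chi, chi> = (1/|G|) sum_C |C| * |chi(C)|^2 = (1/6)[1*|1|^2 + 1*|exp(-I*pi/3)|^2 + 1*|exp(-2*I*pi/3)|^2 + 1*|-1|^2 + 1*|exp(2*I*pi/3)|^2 + 1*|exp(I*pi/3)|^2]
  = (1/6)[(1) + (1) + (1) + (1) + (1) + (1)] = 6/6 = 1.
(Exp terms are combined using exp(i*s)*conj(exp(i*t)) = exp(i*(s-t)), and sums of them are collapsed using the identity that for every m > 1 the m distinct m-th roots of unity sum to 0, e.g. 1 + exp(2*I*pi/3) + exp(-2*I*pi/3) = 0.)
A character is irreducible iff <chi, chi> = 1, so this representation is irreducible.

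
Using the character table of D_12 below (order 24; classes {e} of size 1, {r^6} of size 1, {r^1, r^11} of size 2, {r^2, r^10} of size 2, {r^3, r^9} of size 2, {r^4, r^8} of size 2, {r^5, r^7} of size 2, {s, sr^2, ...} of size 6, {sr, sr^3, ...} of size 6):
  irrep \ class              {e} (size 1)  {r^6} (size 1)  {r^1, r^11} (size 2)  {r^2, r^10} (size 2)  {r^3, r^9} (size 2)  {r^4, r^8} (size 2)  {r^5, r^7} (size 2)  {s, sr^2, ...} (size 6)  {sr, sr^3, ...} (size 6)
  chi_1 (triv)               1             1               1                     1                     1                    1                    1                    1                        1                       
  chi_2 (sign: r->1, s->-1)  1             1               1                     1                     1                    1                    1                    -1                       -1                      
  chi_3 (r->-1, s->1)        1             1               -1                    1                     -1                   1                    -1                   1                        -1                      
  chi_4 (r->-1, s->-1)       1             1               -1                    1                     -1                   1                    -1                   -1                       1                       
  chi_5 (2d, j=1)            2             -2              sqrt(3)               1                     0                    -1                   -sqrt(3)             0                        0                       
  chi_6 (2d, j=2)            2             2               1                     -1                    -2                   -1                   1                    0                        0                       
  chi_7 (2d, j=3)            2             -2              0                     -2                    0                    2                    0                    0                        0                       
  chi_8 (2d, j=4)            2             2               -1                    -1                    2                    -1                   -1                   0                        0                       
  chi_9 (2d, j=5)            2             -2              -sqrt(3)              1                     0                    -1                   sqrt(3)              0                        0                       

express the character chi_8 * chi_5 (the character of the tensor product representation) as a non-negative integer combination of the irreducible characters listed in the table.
chi_8 tensor chi_5 = chi_7 + chi_9 (all other irreducibles have multiplicity 0).

Solution. The character of a tensor product is the pointwise product (chi_8 * chi_5)(C) = chi_8(C) * chi_5(C):
  {e}: (2)*(2), {r^6}: (2)*(-2), {r^1, r^11}: (-1)*(sqrt(3)), {r^2, r^10}: (-1)*(1), {r^3, r^9}: (2)*(0), {r^4, r^8}: (-1)*(-1), {r^5, r^7}: (-1)*(-sqrt(3)), {s, sr^2, ...}: (0)*(0), {sr, sr^3, ...}: (0)*(0)
so (chi_8 * chi_5) takes values
  {e} -> 4, {r^6} -> -4, {r^1, r^11} -> -sqrt(3), {r^2, r^10} -> -1, {r^3, r^9} -> 0, {r^4, r^8} -> 1, {r^5, r^7} -> sqrt(3), {s, sr^2, ...} -> 0, {sr, sr^3, ...} -> 0.
Now take the inner product of this character with each irreducible chi from the table, <chi_8*chi_5, chi> = (1/24) sum_C |C| (chi_8*chi_5)(C) conj(chi(C)):
  <chi_8*chi_5, chi_1> = (1/24)[1*(4)*conj(1) + 1*(-4)*conj(1) + 2*(-sqrt(3))*conj(1) + 2*(-1)*conj(1) + 2*(0)*conj(1) + 2*(1)*conj(1) + 2*(sqrt(3))*conj(1) + 6*(0)*conj(1) + 6*(0)*conj(1)]
      = (1/24)[(4) + (-4) + (-2*sqrt(3)) + (-2) + (0) + (2) + (2*sqrt(3)) + (0) + (0)] = 0/24 = 0
  <chi_8*chi_5, chi_2> = (1/24)[1*(4)*conj(1) + 1*(-4)*conj(1) + 2*(-sqrt(3))*conj(1) + 2*(-1)*conj(1) + 2*(0)*conj(1) + 2*(1)*conj(1) + 2*(sqrt(3))*conj(1) + 6*(0)*conj(-1) + 6*(0)*conj(-1)]
      = (1/24)[(4) + (-4) + (-2*sqrt(3)) + (-2) + (0) + (2) + (2*sqrt(3)) + (0) + (0)] = 0/24 = 0
  <chi_8*chi_5, chi_3> = (1/24)[1*(4)*conj(1) + 1*(-4)*conj(1) + 2*(-sqrt(3))*conj(-1) + 2*(-1)*conj(1) + 2*(0)*conj(-1) + 2*(1)*conj(1) + 2*(sqrt(3))*conj(-1) + 6*(0)*conj(1) + 6*(0)*conj(-1)]
      = (1/24)[(4) + (-4) + (2*sqrt(3)) + (-2) + (0) + (2) + (-2*sqrt(3)) + (0) + (0)] = 0/24 = 0
  <chi_8*chi_5, chi_4> = (1/24)[1*(4)*conj(1) + 1*(-4)*conj(1) + 2*(-sqrt(3))*conj(-1) + 2*(-1)*conj(1) + 2*(0)*conj(-1) + 2*(1)*conj(1) + 2*(sqrt(3))*conj(-1) + 6*(0)*conj(-1) + 6*(0)*conj(1)]
      = (1/24)[(4) + (-4) + (2*sqrt(3)) + (-2) + (0) + (2) + (-2*sqrt(3)) + (0) + (0)] = 0/24 = 0
  <chi_8*chi_5, chi_5> = (1/24)[1*(4)*conj(2) + 1*(-4)*conj(-2) + 2*(-sqrt(3))*conj(sqrt(3)) + 2*(-1)*conj(1) + 2*(0)*conj(0) + 2*(1)*conj(-1) + 2*(sqrt(3))*conj(-sqrt(3)) + 6*(0)*conj(0) + 6*(0)*conj(0)]
      = (1/24)[(8) + (8) + (-6) + (-2) + (0) + (-2) + (-6) + (0) + (0)] = 0/24 = 0
  <chi_8*chi_5, chi_6> = (1/24)[1*(4)*conj(2) + 1*(-4)*conj(2) + 2*(-sqrt(3))*conj(1) + 2*(-1)*conj(-1) + 2*(0)*conj(-2) + 2*(1)*conj(-1) + 2*(sqrt(3))*conj(1) + 6*(0)*conj(0) + 6*(0)*conj(0)]
      = (1/24)[(8) + (-8) + (-2*sqrt(3)) + (2) + (0) + (-2) + (2*sqrt(3)) + (0) + (0)] = 0/24 = 0
  <chi_8*chi_5, chi_7> = (1/24)[1*(4)*conj(2) + 1*(-4)*conj(-2) + 2*(-sqrt(3))*conj(0) + 2*(-1)*conj(-2) + 2*(0)*conj(0) + 2*(1)*conj(2) + 2*(sqrt(3))*conj(0) + 6*(0)*conj(0) + 6*(0)*conj(0)]
      = (1/24)[(8) + (8) + (0) + (4) + (0) + (4) + (0) + (0) + (0)] = 24/24 = 1
  <chi_8*chi_5, chi_8> = (1/24)[1*(4)*conj(2) + 1*(-4)*conj(2) + 2*(-sqrt(3))*conj(-1) + 2*(-1)*conj(-1) + 2*(0)*conj(2) + 2*(1)*conj(-1) + 2*(sqrt(3))*conj(-1) + 6*(0)*conj(0) + 6*(0)*conj(0)]
      = (1/24)[(8) + (-8) + (2*sqrt(3)) + (2) + (0) + (-2) + (-2*sqrt(3)) + (0) + (0)] = 0/24 = 0
  <chi_8*chi_5, chi_9> = (1/24)[1*(4)*conj(2) + 1*(-4)*conj(-2) + 2*(-sqrt(3))*conj(-sqrt(3)) + 2*(-1)*conj(1) + 2*(0)*conj(0) + 2*(1)*conj(-1) + 2*(sqrt(3))*conj(sqrt(3)) + 6*(0)*conj(0) + 6*(0)*conj(0)]
      = (1/24)[(8) + (8) + (6) + (-2) + (0) + (-2) + (6) + (0) + (0)] = 24/24 = 1
Hence the multiplicities are chi_7: 1, chi_9: 1. Dimension check: dim(chi_8)*dim(chi_5) = 2*2 = 4 and sum (mult * dim) = 1*2 + 1*2 = 4.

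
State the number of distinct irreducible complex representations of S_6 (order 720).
11

Working: The number of irreducible complex representations of a finite group equals its number of conjugacy classes. Conjugacy classes in S_6 correspond to cycle types, i.e. partitions of 6; there are p(6) = 11 of them, so S_6 (order 720) has exactly 11 irreducible complex representations.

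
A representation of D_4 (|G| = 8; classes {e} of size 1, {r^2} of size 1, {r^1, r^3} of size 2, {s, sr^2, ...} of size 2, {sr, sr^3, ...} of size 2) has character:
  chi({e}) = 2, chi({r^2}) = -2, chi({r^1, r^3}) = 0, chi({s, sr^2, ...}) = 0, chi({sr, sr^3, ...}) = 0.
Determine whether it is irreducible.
Irreducible: <chi, chi> = 1.

Justification: <chi, chi> = (1/|G|) sum_C |C| * |chi(C)|^2 = (1/8)[1*|2|^2 + 1*|-2|^2 + 2*|0|^2 + 2*|0|^2 + 2*|0|^2]
  = (1/8)[(4) + (4) + (0) + (0) + (0)] = 8/8 = 1.
A character is irreducible iff <chi, chi> = 1, so this representation is irreducible.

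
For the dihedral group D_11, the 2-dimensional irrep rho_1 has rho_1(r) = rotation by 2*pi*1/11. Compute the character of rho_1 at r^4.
chi_{rho_1}(r^4) = 2*cos(2*pi*1*4/11) = -2*cos(3*pi/11)

Derivation: rho_1(r^4) is rotation by angle 2*pi*1*4/11, whose trace is 2*cos(2*pi*1*4/11) = -2*cos(3*pi/11).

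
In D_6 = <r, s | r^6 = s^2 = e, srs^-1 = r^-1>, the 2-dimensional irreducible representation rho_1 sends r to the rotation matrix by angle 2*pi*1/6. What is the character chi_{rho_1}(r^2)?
chi_{rho_1}(r^2) = 2*cos(2*pi*1*2/6) = -1

Reasoning: rho_1(r^2) is rotation by angle 2*pi*1*2/6, whose trace is 2*cos(2*pi*1*2/6) = -1.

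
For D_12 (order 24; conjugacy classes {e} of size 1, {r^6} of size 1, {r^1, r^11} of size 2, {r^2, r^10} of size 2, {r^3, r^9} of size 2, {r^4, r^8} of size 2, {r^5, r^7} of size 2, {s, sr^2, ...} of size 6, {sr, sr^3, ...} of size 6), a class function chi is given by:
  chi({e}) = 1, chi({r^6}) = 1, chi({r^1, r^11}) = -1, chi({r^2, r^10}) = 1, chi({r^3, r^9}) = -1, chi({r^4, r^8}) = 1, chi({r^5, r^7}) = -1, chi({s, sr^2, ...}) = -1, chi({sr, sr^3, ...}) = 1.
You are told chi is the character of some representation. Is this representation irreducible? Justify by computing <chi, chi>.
Irreducible: <chi, chi> = 1.

Why: <chi, chi> = (1/|G|) sum_C |C| * |chi(C)|^2 = (1/24)[1*|1|^2 + 1*|1|^2 + 2*|-1|^2 + 2*|1|^2 + 2*|-1|^2 + 2*|1|^2 + 2*|-1|^2 + 6*|-1|^2 + 6*|1|^2]
  = (1/24)[(1) + (1) + (2) + (2) + (2) + (2) + (2) + (6) + (6)] = 24/24 = 1.
A character is irreducible iff <chi, chi> = 1, so this representation is irreducible.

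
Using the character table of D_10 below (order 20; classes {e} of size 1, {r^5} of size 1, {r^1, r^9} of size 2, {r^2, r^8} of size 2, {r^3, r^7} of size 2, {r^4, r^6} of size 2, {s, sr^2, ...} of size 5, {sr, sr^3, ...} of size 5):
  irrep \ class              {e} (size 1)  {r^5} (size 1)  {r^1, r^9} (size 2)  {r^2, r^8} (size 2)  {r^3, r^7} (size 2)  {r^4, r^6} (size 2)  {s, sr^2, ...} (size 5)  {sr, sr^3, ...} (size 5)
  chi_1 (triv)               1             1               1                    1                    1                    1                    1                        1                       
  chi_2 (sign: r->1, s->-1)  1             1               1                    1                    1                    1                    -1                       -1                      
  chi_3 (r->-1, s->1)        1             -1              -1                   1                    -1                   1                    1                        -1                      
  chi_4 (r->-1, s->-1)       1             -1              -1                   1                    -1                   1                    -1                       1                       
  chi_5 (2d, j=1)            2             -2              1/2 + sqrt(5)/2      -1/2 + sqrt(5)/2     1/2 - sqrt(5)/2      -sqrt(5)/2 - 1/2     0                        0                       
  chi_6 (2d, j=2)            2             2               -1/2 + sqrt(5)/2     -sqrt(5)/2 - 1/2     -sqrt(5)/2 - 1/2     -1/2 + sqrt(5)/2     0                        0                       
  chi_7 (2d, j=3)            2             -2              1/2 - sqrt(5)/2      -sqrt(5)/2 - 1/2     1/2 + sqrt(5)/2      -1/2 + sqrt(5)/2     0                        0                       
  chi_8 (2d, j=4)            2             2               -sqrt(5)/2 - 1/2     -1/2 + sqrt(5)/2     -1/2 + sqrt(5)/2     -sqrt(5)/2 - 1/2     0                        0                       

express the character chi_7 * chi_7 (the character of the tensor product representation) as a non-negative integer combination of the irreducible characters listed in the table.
chi_7 tensor chi_7 = chi_1 + chi_2 + chi_8 (all other irreducibles have multiplicity 0).

Explanation: The character of a tensor product is the pointwise product (chi_7 * chi_7)(C) = chi_7(C) * chi_7(C):
  {e}: (2)*(2), {r^5}: (-2)*(-2), {r^1, r^9}: (1/2 - sqrt(5)/2)*(1/2 - sqrt(5)/2), {r^2, r^8}: (-sqrt(5)/2 - 1/2)*(-sqrt(5)/2 - 1/2), {r^3, r^7}: (1/2 + sqrt(5)/2)*(1/2 + sqrt(5)/2), {r^4, r^6}: (-1/2 + sqrt(5)/2)*(-1/2 + sqrt(5)/2), {s, sr^2, ...}: (0)*(0), {sr, sr^3, ...}: (0)*(0)
so (chi_7 * chi_7) takes values
  {e} -> 4, {r^5} -> 4, {r^1, r^9} -> 3/2 - sqrt(5)/2, {r^2, r^8} -> sqrt(5)/2 + 3/2, {r^3, r^7} -> sqrt(5)/2 + 3/2, {r^4, r^6} -> 3/2 - sqrt(5)/2, {s, sr^2, ...} -> 0, {sr, sr^3, ...} -> 0.
Now take the inner product of this character with each irreducible chi from the table, <chi_7*chi_7, chi> = (1/20) sum_C |C| (chi_7*chi_7)(C) conj(chi(C)):
  <chi_7*chi_7, chi_1> = (1/20)[1*(4)*conj(1) + 1*(4)*conj(1) + 2*(3/2 - sqrt(5)/2)*conj(1) + 2*(sqrt(5)/2 + 3/2)*conj(1) + 2*(sqrt(5)/2 + 3/2)*conj(1) + 2*(3/2 - sqrt(5)/2)*conj(1) + 5*(0)*conj(1) + 5*(0)*conj(1)]
      = (1/20)[(4) + (4) + (3 - sqrt(5)) + (sqrt(5) + 3) + (sqrt(5) + 3) + (3 - sqrt(5)) + (0) + (0)] = 20/20 = 1
  <chi_7*chi_7, chi_2> = (1/20)[1*(4)*conj(1) + 1*(4)*conj(1) + 2*(3/2 - sqrt(5)/2)*conj(1) + 2*(sqrt(5)/2 + 3/2)*conj(1) + 2*(sqrt(5)/2 + 3/2)*conj(1) + 2*(3/2 - sqrt(5)/2)*conj(1) + 5*(0)*conj(-1) + 5*(0)*conj(-1)]
      = (1/20)[(4) + (4) + (3 - sqrt(5)) + (sqrt(5) + 3) + (sqrt(5) + 3) + (3 - sqrt(5)) + (0) + (0)] = 20/20 = 1
  <chi_7*chi_7, chi_3> = (1/20)[1*(4)*conj(1) + 1*(4)*conj(-1) + 2*(3/2 - sqrt(5)/2)*conj(-1) + 2*(sqrt(5)/2 + 3/2)*conj(1) + 2*(sqrt(5)/2 + 3/2)*conj(-1) + 2*(3/2 - sqrt(5)/2)*conj(1) + 5*(0)*conj(1) + 5*(0)*conj(-1)]
      = (1/20)[(4) + (-4) + (-3 + sqrt(5)) + (sqrt(5) + 3) + (-3 - sqrt(5)) + (3 - sqrt(5)) + (0) + (0)] = 0/20 = 0
  <chi_7*chi_7, chi_4> = (1/20)[1*(4)*conj(1) + 1*(4)*conj(-1) + 2*(3/2 - sqrt(5)/2)*conj(-1) + 2*(sqrt(5)/2 + 3/2)*conj(1) + 2*(sqrt(5)/2 + 3/2)*conj(-1) + 2*(3/2 - sqrt(5)/2)*conj(1) + 5*(0)*conj(-1) + 5*(0)*conj(1)]
      = (1/20)[(4) + (-4) + (-3 + sqrt(5)) + (sqrt(5) + 3) + (-3 - sqrt(5)) + (3 - sqrt(5)) + (0) + (0)] = 0/20 = 0
  <chi_7*chi_7, chi_5> = (1/20)[1*(4)*conj(2) + 1*(4)*conj(-2) + 2*(3/2 - sqrt(5)/2)*conj(1/2 + sqrt(5)/2) + 2*(sqrt(5)/2 + 3/2)*conj(-1/2 + sqrt(5)/2) + 2*(sqrt(5)/2 + 3/2)*conj(1/2 - sqrt(5)/2) + 2*(3/2 - sqrt(5)/2)*conj(-sqrt(5)/2 - 1/2) + 5*(0)*conj(0) + 5*(0)*conj(0)]
      = (1/20)[(8) + (-8) + (-1 + sqrt(5)) + (1 + sqrt(5)) + (-sqrt(5) - 1) + (1 - sqrt(5)) + (0) + (0)] = 0/20 = 0
  <chi_7*chi_7, chi_6> = (1/20)[1*(4)*conj(2) + 1*(4)*conj(2) + 2*(3/2 - sqrt(5)/2)*conj(-1/2 + sqrt(5)/2) + 2*(sqrt(5)/2 + 3/2)*conj(-sqrt(5)/2 - 1/2) + 2*(sqrt(5)/2 + 3/2)*conj(-sqrt(5)/2 - 1/2) + 2*(3/2 - sqrt(5)/2)*conj(-1/2 + sqrt(5)/2) + 5*(0)*conj(0) + 5*(0)*conj(0)]
      = (1/20)[(8) + (8) + (-4 + 2*sqrt(5)) + (-2*sqrt(5) - 4) + (-2*sqrt(5) - 4) + (-4 + 2*sqrt(5)) + (0) + (0)] = 0/20 = 0
  <chi_7*chi_7, chi_7> = (1/20)[1*(4)*conj(2) + 1*(4)*conj(-2) + 2*(3/2 - sqrt(5)/2)*conj(1/2 - sqrt(5)/2) + 2*(sqrt(5)/2 + 3/2)*conj(-sqrt(5)/2 - 1/2) + 2*(sqrt(5)/2 + 3/2)*conj(1/2 + sqrt(5)/2) + 2*(3/2 - sqrt(5)/2)*conj(-1/2 + sqrt(5)/2) + 5*(0)*conj(0) + 5*(0)*conj(0)]
      = (1/20)[(8) + (-8) + (4 - 2*sqrt(5)) + (-2*sqrt(5) - 4) + (4 + 2*sqrt(5)) + (-4 + 2*sqrt(5)) + (0) + (0)] = 0/20 = 0
  <chi_7*chi_7, chi_8> = (1/20)[1*(4)*conj(2) + 1*(4)*conj(2) + 2*(3/2 - sqrt(5)/2)*conj(-sqrt(5)/2 - 1/2) + 2*(sqrt(5)/2 + 3/2)*conj(-1/2 + sqrt(5)/2) + 2*(sqrt(5)/2 + 3/2)*conj(-1/2 + sqrt(5)/2) + 2*(3/2 - sqrt(5)/2)*conj(-sqrt(5)/2 - 1/2) + 5*(0)*conj(0) + 5*(0)*conj(0)]
      = (1/20)[(8) + (8) + (1 - sqrt(5)) + (1 + sqrt(5)) + (1 + sqrt(5)) + (1 - sqrt(5)) + (0) + (0)] = 20/20 = 1
Hence the multiplicities are chi_1: 1, chi_2: 1, chi_8: 1. Dimension check: dim(chi_7)*dim(chi_7) = 2*2 = 4 and sum (mult * dim) = 1*1 + 1*1 + 1*2 = 4.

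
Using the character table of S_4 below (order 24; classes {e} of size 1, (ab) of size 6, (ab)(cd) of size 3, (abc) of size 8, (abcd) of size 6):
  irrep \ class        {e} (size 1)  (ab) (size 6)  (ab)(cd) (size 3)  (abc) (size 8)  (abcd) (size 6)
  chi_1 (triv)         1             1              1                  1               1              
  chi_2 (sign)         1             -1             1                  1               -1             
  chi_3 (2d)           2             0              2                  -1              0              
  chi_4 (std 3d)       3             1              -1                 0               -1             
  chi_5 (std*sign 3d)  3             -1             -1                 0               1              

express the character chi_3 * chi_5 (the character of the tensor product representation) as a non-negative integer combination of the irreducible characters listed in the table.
chi_3 tensor chi_5 = chi_4 + chi_5 (all other irreducibles have multiplicity 0).

Explanation: The character of a tensor product is the pointwise product (chi_3 * chi_5)(C) = chi_3(C) * chi_5(C):
  {e}: (2)*(3), (ab): (0)*(-1), (ab)(cd): (2)*(-1), (abc): (-1)*(0), (abcd): (0)*(1)
so (chi_3 * chi_5) takes values
  {e} -> 6, (ab) -> 0, (ab)(cd) -> -2, (abc) -> 0, (abcd) -> 0.
Now take the inner product of this character with each irreducible chi from the table, <chi_3*chi_5, chi> = (1/24) sum_C |C| (chi_3*chi_5)(C) conj(chi(C)):
  <chi_3*chi_5, chi_1> = (1/24)[1*(6)*conj(1) + 6*(0)*conj(1) + 3*(-2)*conj(1) + 8*(0)*conj(1) + 6*(0)*conj(1)]
      = (1/24)[(6) + (0) + (-6) + (0) + (0)] = 0/24 = 0
  <chi_3*chi_5, chi_2> = (1/24)[1*(6)*conj(1) + 6*(0)*conj(-1) + 3*(-2)*conj(1) + 8*(0)*conj(1) + 6*(0)*conj(-1)]
      = (1/24)[(6) + (0) + (-6) + (0) + (0)] = 0/24 = 0
  <chi_3*chi_5, chi_3> = (1/24)[1*(6)*conj(2) + 6*(0)*conj(0) + 3*(-2)*conj(2) + 8*(0)*conj(-1) + 6*(0)*conj(0)]
      = (1/24)[(12) + (0) + (-12) + (0) + (0)] = 0/24 = 0
  <chi_3*chi_5, chi_4> = (1/24)[1*(6)*conj(3) + 6*(0)*conj(1) + 3*(-2)*conj(-1) + 8*(0)*conj(0) + 6*(0)*conj(-1)]
      = (1/24)[(18) + (0) + (6) + (0) + (0)] = 24/24 = 1
  <chi_3*chi_5, chi_5> = (1/24)[1*(6)*conj(3) + 6*(0)*conj(-1) + 3*(-2)*conj(-1) + 8*(0)*conj(0) + 6*(0)*conj(1)]
      = (1/24)[(18) + (0) + (6) + (0) + (0)] = 24/24 = 1
Hence the multiplicities are chi_4: 1, chi_5: 1. Dimension check: dim(chi_3)*dim(chi_5) = 2*3 = 6 and sum (mult * dim) = 1*3 + 1*3 = 6.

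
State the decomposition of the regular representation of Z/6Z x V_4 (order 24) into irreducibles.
Each irreducible V_i of dimension d_i appears with multiplicity d_i, i.e. rho_reg = (direct sum over all irreducibles V_i) d_i V_i. The irreducible dimensions for Z/6Z x V_4 are 1, 1, 1, 1, 1, 1, 1, 1, 1, 1, 1, 1, 1, 1, 1, 1, 1, 1, 1, 1, 1, 1, 1, 1: 24 irreducibles of dimension 1, each with multiplicity 1. Total dimension 24*1*1 = 24 = |G|.

Argument: General theorem: in the regular representation of a finite group G, each irreducible appears with multiplicity equal to its dimension. Check: dim(rho_reg) = sum d_i^2 = 1 + 1 + 1 + 1 + 1 + 1 + 1 + 1 + 1 + 1 + 1 + 1 + 1 + 1 + 1 + 1 + 1 + 1 + 1 + 1 + 1 + 1 + 1 + 1 = 24 = |G|.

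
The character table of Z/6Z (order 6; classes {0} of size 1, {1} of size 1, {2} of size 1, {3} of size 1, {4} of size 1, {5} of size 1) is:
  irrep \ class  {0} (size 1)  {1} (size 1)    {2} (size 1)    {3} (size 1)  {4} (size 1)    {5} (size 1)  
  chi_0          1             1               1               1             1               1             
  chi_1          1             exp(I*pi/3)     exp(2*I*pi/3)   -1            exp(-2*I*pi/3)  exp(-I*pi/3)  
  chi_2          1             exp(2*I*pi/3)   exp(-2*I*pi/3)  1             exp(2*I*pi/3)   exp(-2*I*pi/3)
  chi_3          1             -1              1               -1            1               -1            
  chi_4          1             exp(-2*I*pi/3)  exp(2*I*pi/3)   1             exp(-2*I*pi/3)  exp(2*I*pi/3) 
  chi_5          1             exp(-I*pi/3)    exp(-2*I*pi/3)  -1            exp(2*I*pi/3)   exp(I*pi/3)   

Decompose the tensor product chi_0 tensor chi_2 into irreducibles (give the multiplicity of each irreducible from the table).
chi_0 tensor chi_2 = chi_2 (all other irreducibles have multiplicity 0).

Justification: The character of a tensor product is the pointwise product (chi_0 * chi_2)(C) = chi_0(C) * chi_2(C):
  {0}: (1)*(1), {1}: (1)*(exp(2*I*pi/3)), {2}: (1)*(exp(-2*I*pi/3)), {3}: (1)*(1), {4}: (1)*(exp(2*I*pi/3)), {5}: (1)*(exp(-2*I*pi/3))
so (chi_0 * chi_2) takes values
  {0} -> 1, {1} -> exp(2*I*pi/3), {2} -> exp(-2*I*pi/3), {3} -> 1, {4} -> exp(2*I*pi/3), {5} -> exp(-2*I*pi/3).
Now take the inner product of this character with each irreducible chi from the table, <chi_0*chi_2, chi> = (1/6) sum_C |C| (chi_0*chi_2)(C) conj(chi(C)):
  <chi_0*chi_2, chi_0> = (1/6)[1*(1)*conj(1) + 1*(exp(2*I*pi/3))*conj(1) + 1*(exp(-2*I*pi/3))*conj(1) + 1*(1)*conj(1) + 1*(exp(2*I*pi/3))*conj(1) + 1*(exp(-2*I*pi/3))*conj(1)]
      = (1/6)[(1) + (exp(2*I*pi/3)) + (exp(-2*I*pi/3)) + (1) + (exp(2*I*pi/3)) + (exp(-2*I*pi/3))] = 0/6 = 0
  <chi_0*chi_2, chi_1> = (1/6)[1*(1)*conj(1) + 1*(exp(2*I*pi/3))*conj(exp(I*pi/3)) + 1*(exp(-2*I*pi/3))*conj(exp(2*I*pi/3)) + 1*(1)*conj(-1) + 1*(exp(2*I*pi/3))*conj(exp(-2*I*pi/3)) + 1*(exp(-2*I*pi/3))*conj(exp(-I*pi/3))]
      = (1/6)[(1) + (exp(I*pi/3)) + (exp(2*I*pi/3)) + (-1) + (exp(-2*I*pi/3)) + (exp(-I*pi/3))] = 0/6 = 0
  <chi_0*chi_2, chi_2> = (1/6)[1*(1)*conj(1) + 1*(exp(2*I*pi/3))*conj(exp(2*I*pi/3)) + 1*(exp(-2*I*pi/3))*conj(exp(-2*I*pi/3)) + 1*(1)*conj(1) + 1*(exp(2*I*pi/3))*conj(exp(2*I*pi/3)) + 1*(exp(-2*I*pi/3))*conj(exp(-2*I*pi/3))]
      = (1/6)[(1) + (1) + (1) + (1) + (1) + (1)] = 6/6 = 1
  <chi_0*chi_2, chi_3> = (1/6)[1*(1)*conj(1) + 1*(exp(2*I*pi/3))*conj(-1) + 1*(exp(-2*I*pi/3))*conj(1) + 1*(1)*conj(-1) + 1*(exp(2*I*pi/3))*conj(1) + 1*(exp(-2*I*pi/3))*conj(-1)]
      = (1/6)[(1) + (-exp(2*I*pi/3)) + (exp(-2*I*pi/3)) + (-1) + (exp(2*I*pi/3)) + (-exp(-2*I*pi/3))] = 0/6 = 0
  <chi_0*chi_2, chi_4> = (1/6)[1*(1)*conj(1) + 1*(exp(2*I*pi/3))*conj(exp(-2*I*pi/3)) + 1*(exp(-2*I*pi/3))*conj(exp(2*I*pi/3)) + 1*(1)*conj(1) + 1*(exp(2*I*pi/3))*conj(exp(-2*I*pi/3)) + 1*(exp(-2*I*pi/3))*conj(exp(2*I*pi/3))]
      = (1/6)[(1) + (exp(-2*I*pi/3)) + (exp(2*I*pi/3)) + (1) + (exp(-2*I*pi/3)) + (exp(2*I*pi/3))] = 0/6 = 0
  <chi_0*chi_2, chi_5> = (1/6)[1*(1)*conj(1) + 1*(exp(2*I*pi/3))*conj(exp(-I*pi/3)) + 1*(exp(-2*I*pi/3))*conj(exp(-2*I*pi/3)) + 1*(1)*conj(-1) + 1*(exp(2*I*pi/3))*conj(exp(2*I*pi/3)) + 1*(exp(-2*I*pi/3))*conj(exp(I*pi/3))]
      = (1/6)[(1) + (-1) + (1) + (-1) + (1) + (-1)] = 0/6 = 0
(Exp terms are combined using exp(i*s)*conj(exp(i*t)) = exp(i*(s-t)), and sums of them are collapsed using the identity that for every m > 1 the m distinct m-th roots of unity sum to 0, e.g. 1 + exp(2*I*pi/3) + exp(-2*I*pi/3) = 0.)
Hence the multiplicities are chi_2: 1. Dimension check: dim(chi_0)*dim(chi_2) = 1*1 = 1 and sum (mult * dim) = 1*1 = 1.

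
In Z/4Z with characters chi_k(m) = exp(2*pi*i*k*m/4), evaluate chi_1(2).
chi_1(2) = zeta_4^2 = -1

Argument: chi_1(2) = zeta_4^(1*2) = zeta_4^2. Since zeta_4^4 = 1, this equals zeta_4^2 = exp(2*pi*i*2/4) = -1.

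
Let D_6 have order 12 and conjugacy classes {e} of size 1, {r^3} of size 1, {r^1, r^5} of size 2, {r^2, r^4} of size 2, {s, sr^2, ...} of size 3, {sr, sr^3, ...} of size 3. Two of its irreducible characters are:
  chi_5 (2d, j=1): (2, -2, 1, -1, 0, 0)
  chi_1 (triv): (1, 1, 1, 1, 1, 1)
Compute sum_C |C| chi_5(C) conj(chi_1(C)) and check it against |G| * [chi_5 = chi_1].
Sum = 0; so <chi_5, chi_1> = 0 (distinct irreducibles are orthogonal).

Explanation: Compute term by term over conjugacy classes (|C| * chi_5(C) * conj(chi_1(C))):
  1*(2)*conj(1) + 1*(-2)*conj(1) + 2*(1)*conj(1) + 2*(-1)*conj(1) + 3*(0)*conj(1) + 3*(0)*conj(1)
  = (2) + (-2) + (2) + (-2) + (0) + (0)
  = 0.
Dividing by |G| = 12 gives 0/12 = 0, matching the row-orthogonality relation <chi_5, chi_1> = [chi_5 = chi_1].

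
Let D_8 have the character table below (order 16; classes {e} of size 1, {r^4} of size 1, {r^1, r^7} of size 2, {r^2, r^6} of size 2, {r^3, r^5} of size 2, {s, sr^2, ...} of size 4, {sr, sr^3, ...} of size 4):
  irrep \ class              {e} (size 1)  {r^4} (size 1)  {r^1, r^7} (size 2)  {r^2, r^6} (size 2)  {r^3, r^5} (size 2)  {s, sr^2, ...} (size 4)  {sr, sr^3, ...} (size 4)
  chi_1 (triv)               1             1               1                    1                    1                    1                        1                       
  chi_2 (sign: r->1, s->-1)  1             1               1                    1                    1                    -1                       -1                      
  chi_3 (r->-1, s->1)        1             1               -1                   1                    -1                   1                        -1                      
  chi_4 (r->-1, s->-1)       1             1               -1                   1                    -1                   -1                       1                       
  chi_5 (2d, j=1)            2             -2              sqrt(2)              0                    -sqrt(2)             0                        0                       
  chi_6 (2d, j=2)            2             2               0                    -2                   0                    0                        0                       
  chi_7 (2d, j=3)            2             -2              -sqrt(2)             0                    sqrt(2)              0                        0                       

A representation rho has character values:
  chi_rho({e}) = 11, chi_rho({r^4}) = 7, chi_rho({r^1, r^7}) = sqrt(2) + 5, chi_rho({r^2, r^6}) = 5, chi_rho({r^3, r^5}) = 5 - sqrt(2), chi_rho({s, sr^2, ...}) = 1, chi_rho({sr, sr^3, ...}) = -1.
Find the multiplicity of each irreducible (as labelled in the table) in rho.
Multiplicities: chi_1: 3, chi_2: 3, chi_3: 1, chi_4: 0, chi_5: 1, chi_6: 1, chi_7: 0.

Explanation: Use <chi_rho, chi> = (1/|G|) sum_C |C| * chi_rho(C) * conj(chi(C)) with |G| = 16 for each irreducible chi in the table:
  <chi_rho, chi_1> = (1/16)[1*(11)*conj(1) + 1*(7)*conj(1) + 2*(sqrt(2) + 5)*conj(1) + 2*(5)*conj(1) + 2*(5 - sqrt(2))*conj(1) + 4*(1)*conj(1) + 4*(-1)*conj(1)]
      = (1/16)[(11) + (7) + (2*sqrt(2) + 10) + (10) + (10 - 2*sqrt(2)) + (4) + (-4)] = 48/16 = 3
  <chi_rho, chi_2> = (1/16)[1*(11)*conj(1) + 1*(7)*conj(1) + 2*(sqrt(2) + 5)*conj(1) + 2*(5)*conj(1) + 2*(5 - sqrt(2))*conj(1) + 4*(1)*conj(-1) + 4*(-1)*conj(-1)]
      = (1/16)[(11) + (7) + (2*sqrt(2) + 10) + (10) + (10 - 2*sqrt(2)) + (-4) + (4)] = 48/16 = 3
  <chi_rho, chi_3> = (1/16)[1*(11)*conj(1) + 1*(7)*conj(1) + 2*(sqrt(2) + 5)*conj(-1) + 2*(5)*conj(1) + 2*(5 - sqrt(2))*conj(-1) + 4*(1)*conj(1) + 4*(-1)*conj(-1)]
      = (1/16)[(11) + (7) + (-10 - 2*sqrt(2)) + (10) + (-10 + 2*sqrt(2)) + (4) + (4)] = 16/16 = 1
  <chi_rho, chi_4> = (1/16)[1*(11)*conj(1) + 1*(7)*conj(1) + 2*(sqrt(2) + 5)*conj(-1) + 2*(5)*conj(1) + 2*(5 - sqrt(2))*conj(-1) + 4*(1)*conj(-1) + 4*(-1)*conj(1)]
      = (1/16)[(11) + (7) + (-10 - 2*sqrt(2)) + (10) + (-10 + 2*sqrt(2)) + (-4) + (-4)] = 0/16 = 0
  <chi_rho, chi_5> = (1/16)[1*(11)*conj(2) + 1*(7)*conj(-2) + 2*(sqrt(2) + 5)*conj(sqrt(2)) + 2*(5)*conj(0) + 2*(5 - sqrt(2))*conj(-sqrt(2)) + 4*(1)*conj(0) + 4*(-1)*conj(0)]
      = (1/16)[(22) + (-14) + (4 + 10*sqrt(2)) + (0) + (4 - 10*sqrt(2)) + (0) + (0)] = 16/16 = 1
  <chi_rho, chi_6> = (1/16)[1*(11)*conj(2) + 1*(7)*conj(2) + 2*(sqrt(2) + 5)*conj(0) + 2*(5)*conj(-2) + 2*(5 - sqrt(2))*conj(0) + 4*(1)*conj(0) + 4*(-1)*conj(0)]
      = (1/16)[(22) + (14) + (0) + (-20) + (0) + (0) + (0)] = 16/16 = 1
  <chi_rho, chi_7> = (1/16)[1*(11)*conj(2) + 1*(7)*conj(-2) + 2*(sqrt(2) + 5)*conj(-sqrt(2)) + 2*(5)*conj(0) + 2*(5 - sqrt(2))*conj(sqrt(2)) + 4*(1)*conj(0) + 4*(-1)*conj(0)]
      = (1/16)[(22) + (-14) + (-10*sqrt(2) - 4) + (0) + (-4 + 10*sqrt(2)) + (0) + (0)] = 0/16 = 0
Dimension check: dim(rho) = sum (mult * dim) = 3*1 + 3*1 + 1*1 + 0*1 + 1*2 + 1*2 + 0*2 = 11 = chi_rho(e) = 11.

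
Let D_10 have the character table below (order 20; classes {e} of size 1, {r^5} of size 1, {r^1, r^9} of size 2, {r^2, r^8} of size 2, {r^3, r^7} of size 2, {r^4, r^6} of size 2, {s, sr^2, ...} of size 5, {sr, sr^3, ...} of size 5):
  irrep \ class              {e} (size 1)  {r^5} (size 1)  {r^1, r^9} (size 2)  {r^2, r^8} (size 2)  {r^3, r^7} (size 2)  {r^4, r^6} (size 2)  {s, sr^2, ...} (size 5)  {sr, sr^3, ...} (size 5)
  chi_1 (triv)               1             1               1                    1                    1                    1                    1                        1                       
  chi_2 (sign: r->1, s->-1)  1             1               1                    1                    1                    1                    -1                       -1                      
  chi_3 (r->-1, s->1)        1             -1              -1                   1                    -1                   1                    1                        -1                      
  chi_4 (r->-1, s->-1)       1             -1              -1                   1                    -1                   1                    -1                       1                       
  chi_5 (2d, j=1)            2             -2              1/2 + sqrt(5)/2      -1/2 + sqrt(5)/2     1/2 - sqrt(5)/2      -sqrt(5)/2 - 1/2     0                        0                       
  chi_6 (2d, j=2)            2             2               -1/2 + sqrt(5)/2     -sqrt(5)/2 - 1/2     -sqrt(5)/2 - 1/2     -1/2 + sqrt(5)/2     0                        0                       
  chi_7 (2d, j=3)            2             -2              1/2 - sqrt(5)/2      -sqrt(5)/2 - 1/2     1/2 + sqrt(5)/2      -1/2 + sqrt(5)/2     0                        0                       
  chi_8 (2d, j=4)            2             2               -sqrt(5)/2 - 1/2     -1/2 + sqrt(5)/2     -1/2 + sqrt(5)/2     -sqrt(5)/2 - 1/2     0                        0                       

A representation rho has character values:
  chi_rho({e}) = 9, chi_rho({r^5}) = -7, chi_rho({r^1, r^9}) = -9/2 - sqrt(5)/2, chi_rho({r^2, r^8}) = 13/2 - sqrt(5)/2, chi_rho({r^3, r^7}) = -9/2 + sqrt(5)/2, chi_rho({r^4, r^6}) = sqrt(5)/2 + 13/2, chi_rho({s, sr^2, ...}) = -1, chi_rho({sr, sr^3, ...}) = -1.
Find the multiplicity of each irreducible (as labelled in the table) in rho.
Multiplicities: chi_1: 0, chi_2: 1, chi_3: 3, chi_4: 3, chi_5: 0, chi_6: 0, chi_7: 1, chi_8: 0.

Details: Use <chi_rho, chi> = (1/|G|) sum_C |C| * chi_rho(C) * conj(chi(C)) with |G| = 20 for each irreducible chi in the table:
  <chi_rho, chi_1> = (1/20)[1*(9)*conj(1) + 1*(-7)*conj(1) + 2*(-9/2 - sqrt(5)/2)*conj(1) + 2*(13/2 - sqrt(5)/2)*conj(1) + 2*(-9/2 + sqrt(5)/2)*conj(1) + 2*(sqrt(5)/2 + 13/2)*conj(1) + 5*(-1)*conj(1) + 5*(-1)*conj(1)]
      = (1/20)[(9) + (-7) + (-9 - sqrt(5)) + (13 - sqrt(5)) + (-9 + sqrt(5)) + (sqrt(5) + 13) + (-5) + (-5)] = 0/20 = 0
  <chi_rho, chi_2> = (1/20)[1*(9)*conj(1) + 1*(-7)*conj(1) + 2*(-9/2 - sqrt(5)/2)*conj(1) + 2*(13/2 - sqrt(5)/2)*conj(1) + 2*(-9/2 + sqrt(5)/2)*conj(1) + 2*(sqrt(5)/2 + 13/2)*conj(1) + 5*(-1)*conj(-1) + 5*(-1)*conj(-1)]
      = (1/20)[(9) + (-7) + (-9 - sqrt(5)) + (13 - sqrt(5)) + (-9 + sqrt(5)) + (sqrt(5) + 13) + (5) + (5)] = 20/20 = 1
  <chi_rho, chi_3> = (1/20)[1*(9)*conj(1) + 1*(-7)*conj(-1) + 2*(-9/2 - sqrt(5)/2)*conj(-1) + 2*(13/2 - sqrt(5)/2)*conj(1) + 2*(-9/2 + sqrt(5)/2)*conj(-1) + 2*(sqrt(5)/2 + 13/2)*conj(1) + 5*(-1)*conj(1) + 5*(-1)*conj(-1)]
      = (1/20)[(9) + (7) + (sqrt(5) + 9) + (13 - sqrt(5)) + (9 - sqrt(5)) + (sqrt(5) + 13) + (-5) + (5)] = 60/20 = 3
  <chi_rho, chi_4> = (1/20)[1*(9)*conj(1) + 1*(-7)*conj(-1) + 2*(-9/2 - sqrt(5)/2)*conj(-1) + 2*(13/2 - sqrt(5)/2)*conj(1) + 2*(-9/2 + sqrt(5)/2)*conj(-1) + 2*(sqrt(5)/2 + 13/2)*conj(1) + 5*(-1)*conj(-1) + 5*(-1)*conj(1)]
      = (1/20)[(9) + (7) + (sqrt(5) + 9) + (13 - sqrt(5)) + (9 - sqrt(5)) + (sqrt(5) + 13) + (5) + (-5)] = 60/20 = 3
  <chi_rho, chi_5> = (1/20)[1*(9)*conj(2) + 1*(-7)*conj(-2) + 2*(-9/2 - sqrt(5)/2)*conj(1/2 + sqrt(5)/2) + 2*(13/2 - sqrt(5)/2)*conj(-1/2 + sqrt(5)/2) + 2*(-9/2 + sqrt(5)/2)*conj(1/2 - sqrt(5)/2) + 2*(sqrt(5)/2 + 13/2)*conj(-sqrt(5)/2 - 1/2) + 5*(-1)*conj(0) + 5*(-1)*conj(0)]
      = (1/20)[(18) + (14) + (-5*sqrt(5) - 7) + (-9 + 7*sqrt(5)) + (-7 + 5*sqrt(5)) + (-7*sqrt(5) - 9) + (0) + (0)] = 0/20 = 0
  <chi_rho, chi_6> = (1/20)[1*(9)*conj(2) + 1*(-7)*conj(2) + 2*(-9/2 - sqrt(5)/2)*conj(-1/2 + sqrt(5)/2) + 2*(13/2 - sqrt(5)/2)*conj(-sqrt(5)/2 - 1/2) + 2*(-9/2 + sqrt(5)/2)*conj(-sqrt(5)/2 - 1/2) + 2*(sqrt(5)/2 + 13/2)*conj(-1/2 + sqrt(5)/2) + 5*(-1)*conj(0) + 5*(-1)*conj(0)]
      = (1/20)[(18) + (-14) + (2 - 4*sqrt(5)) + (-6*sqrt(5) - 4) + (2 + 4*sqrt(5)) + (-4 + 6*sqrt(5)) + (0) + (0)] = 0/20 = 0
  <chi_rho, chi_7> = (1/20)[1*(9)*conj(2) + 1*(-7)*conj(-2) + 2*(-9/2 - sqrt(5)/2)*conj(1/2 - sqrt(5)/2) + 2*(13/2 - sqrt(5)/2)*conj(-sqrt(5)/2 - 1/2) + 2*(-9/2 + sqrt(5)/2)*conj(1/2 + sqrt(5)/2) + 2*(sqrt(5)/2 + 13/2)*conj(-1/2 + sqrt(5)/2) + 5*(-1)*conj(0) + 5*(-1)*conj(0)]
      = (1/20)[(18) + (14) + (-2 + 4*sqrt(5)) + (-6*sqrt(5) - 4) + (-4*sqrt(5) - 2) + (-4 + 6*sqrt(5)) + (0) + (0)] = 20/20 = 1
  <chi_rho, chi_8> = (1/20)[1*(9)*conj(2) + 1*(-7)*conj(2) + 2*(-9/2 - sqrt(5)/2)*conj(-sqrt(5)/2 - 1/2) + 2*(13/2 - sqrt(5)/2)*conj(-1/2 + sqrt(5)/2) + 2*(-9/2 + sqrt(5)/2)*conj(-1/2 + sqrt(5)/2) + 2*(sqrt(5)/2 + 13/2)*conj(-sqrt(5)/2 - 1/2) + 5*(-1)*conj(0) + 5*(-1)*conj(0)]
      = (1/20)[(18) + (-14) + (7 + 5*sqrt(5)) + (-9 + 7*sqrt(5)) + (7 - 5*sqrt(5)) + (-7*sqrt(5) - 9) + (0) + (0)] = 0/20 = 0
Dimension check: dim(rho) = sum (mult * dim) = 0*1 + 1*1 + 3*1 + 3*1 + 0*2 + 0*2 + 1*2 + 0*2 = 9 = chi_rho(e) = 9.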